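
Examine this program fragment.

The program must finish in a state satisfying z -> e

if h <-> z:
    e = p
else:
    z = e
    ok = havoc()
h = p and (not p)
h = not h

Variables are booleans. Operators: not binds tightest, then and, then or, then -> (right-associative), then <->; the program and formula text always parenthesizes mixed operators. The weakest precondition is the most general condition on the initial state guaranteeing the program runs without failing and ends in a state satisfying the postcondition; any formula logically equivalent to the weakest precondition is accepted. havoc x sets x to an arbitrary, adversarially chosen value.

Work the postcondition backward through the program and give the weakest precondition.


Working backward. After the program, z -> e must hold.
Before h := not h: z -> e
Before h := p and (not p): z -> e
Then branch requires z -> p; else branch requires true.
Before the if: (h <-> z) -> (z -> p)
Answer: WP = (h <-> z) -> (z -> p)


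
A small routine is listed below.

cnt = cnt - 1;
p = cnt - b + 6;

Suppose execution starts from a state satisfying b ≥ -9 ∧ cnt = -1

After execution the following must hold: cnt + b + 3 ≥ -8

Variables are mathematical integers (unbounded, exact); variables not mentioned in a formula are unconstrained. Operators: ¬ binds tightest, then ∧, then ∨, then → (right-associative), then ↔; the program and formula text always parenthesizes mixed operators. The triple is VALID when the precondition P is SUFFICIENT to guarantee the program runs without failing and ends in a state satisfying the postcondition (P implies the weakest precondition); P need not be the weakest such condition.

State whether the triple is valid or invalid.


Working backward. After the program, the postcondition cnt + b + 3 ≥ -8 must hold; in canonical form it is b + cnt ≥ -11.
Before p := cnt - b + 6: b + cnt ≥ -11
Before cnt := cnt - 1: b + cnt ≥ -10
The weakest precondition is b + cnt ≥ -10.
Check whether b ≥ -9 ∧ cnt = -1 implies it.
Every state satisfying the precondition satisfies the weakest precondition: the implication holds.
Answer: valid


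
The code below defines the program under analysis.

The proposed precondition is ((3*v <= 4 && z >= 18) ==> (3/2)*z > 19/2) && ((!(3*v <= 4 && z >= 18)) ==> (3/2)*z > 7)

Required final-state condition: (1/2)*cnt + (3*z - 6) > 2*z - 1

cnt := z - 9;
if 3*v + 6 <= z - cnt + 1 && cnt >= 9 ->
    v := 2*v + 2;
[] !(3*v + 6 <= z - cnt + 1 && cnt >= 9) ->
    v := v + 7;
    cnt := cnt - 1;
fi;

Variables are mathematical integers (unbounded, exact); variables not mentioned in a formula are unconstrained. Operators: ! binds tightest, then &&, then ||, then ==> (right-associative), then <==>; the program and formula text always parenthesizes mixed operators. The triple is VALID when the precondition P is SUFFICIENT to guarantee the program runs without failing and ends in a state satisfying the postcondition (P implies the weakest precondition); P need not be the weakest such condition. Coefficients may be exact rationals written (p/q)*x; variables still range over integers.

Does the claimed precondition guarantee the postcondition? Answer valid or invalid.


Working backward. After the program, the postcondition (1/2)*cnt + (3*z - 6) > 2*z - 1 must hold; in canonical form it is (1/2)*cnt + z > 5.
Then branch requires (1/2)*cnt + z > 5; else branch requires (1/2)*cnt + z > 11/2.
Before the if: ((cnt + 3*v <= z - 5 && cnt >= 9) ==> (1/2)*cnt + z > 5) && ((!(cnt + 3*v <= z - 5 && cnt >= 9)) ==> (1/2)*cnt + z > 11/2)
Before cnt := z - 9: ((3*v <= 4 && z >= 18) ==> (3/2)*z > 19/2) && ((!(3*v <= 4 && z >= 18)) ==> (3/2)*z > 10)
The weakest precondition is ((3*v <= 4 && z >= 18) ==> (3/2)*z > 19/2) && ((!(3*v <= 4 && z >= 18)) ==> (3/2)*z > 10).
Check whether ((3*v <= 4 && z >= 18) ==> (3/2)*z > 19/2) && ((!(3*v <= 4 && z >= 18)) ==> (3/2)*z > 7) implies it.
Countermodel: at the initial state v = 1, z = 5, the precondition holds but the weakest precondition fails.
Answer: invalid


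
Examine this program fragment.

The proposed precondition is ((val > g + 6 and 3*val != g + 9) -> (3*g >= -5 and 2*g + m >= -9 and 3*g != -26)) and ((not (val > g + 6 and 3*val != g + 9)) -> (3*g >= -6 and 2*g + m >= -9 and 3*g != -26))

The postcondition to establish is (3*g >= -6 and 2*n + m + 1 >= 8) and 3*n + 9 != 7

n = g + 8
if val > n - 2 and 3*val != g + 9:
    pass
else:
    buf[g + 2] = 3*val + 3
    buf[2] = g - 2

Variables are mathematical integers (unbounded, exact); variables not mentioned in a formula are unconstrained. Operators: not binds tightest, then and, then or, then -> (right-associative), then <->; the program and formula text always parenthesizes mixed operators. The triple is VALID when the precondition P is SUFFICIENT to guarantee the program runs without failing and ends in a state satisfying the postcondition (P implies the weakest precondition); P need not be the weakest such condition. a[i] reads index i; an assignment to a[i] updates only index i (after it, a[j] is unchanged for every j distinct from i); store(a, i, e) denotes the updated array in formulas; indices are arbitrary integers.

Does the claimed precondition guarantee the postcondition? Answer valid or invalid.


Working backward. After the program, the postcondition (3*g >= -6 and 2*n + m + 1 >= 8) and 3*n + 9 != 7 must hold; in canonical form it is 3*g >= -6 and m + 2*n >= 7 and 3*n != -2.
Then branch requires 3*g >= -6 and m + 2*n >= 7 and 3*n != -2; else branch requires 3*g >= -6 and m + 2*n >= 7 and 3*n != -2.
Before the if: ((val > n - 2 and 3*val != g + 9) -> (3*g >= -6 and m + 2*n >= 7 and 3*n != -2)) and ((not (val > n - 2 and 3*val != g + 9)) -> (3*g >= -6 and m + 2*n >= 7 and 3*n != -2))
Before n := g + 8: ((val > g + 6 and 3*val != g + 9) -> (3*g >= -6 and 2*g + m >= -9 and 3*g != -26)) and ((not (val > g + 6 and 3*val != g + 9)) -> (3*g >= -6 and 2*g + m >= -9 and 3*g != -26))
The weakest precondition is ((val > g + 6 and 3*val != g + 9) -> (3*g >= -6 and 2*g + m >= -9 and 3*g != -26)) and ((not (val > g + 6 and 3*val != g + 9)) -> (3*g >= -6 and 2*g + m >= -9 and 3*g != -26)).
Check whether ((val > g + 6 and 3*val != g + 9) -> (3*g >= -5 and 2*g + m >= -9 and 3*g != -26)) and ((not (val > g + 6 and 3*val != g + 9)) -> (3*g >= -6 and 2*g + m >= -9 and 3*g != -26)) implies it.
Every state satisfying the precondition satisfies the weakest precondition: the implication holds.
Answer: valid


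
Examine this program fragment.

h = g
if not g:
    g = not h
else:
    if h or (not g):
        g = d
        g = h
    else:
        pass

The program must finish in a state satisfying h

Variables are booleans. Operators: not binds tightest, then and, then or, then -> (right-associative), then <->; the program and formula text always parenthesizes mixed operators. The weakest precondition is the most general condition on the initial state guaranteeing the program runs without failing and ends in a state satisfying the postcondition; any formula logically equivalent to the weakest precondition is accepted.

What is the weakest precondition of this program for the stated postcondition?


Working backward. After the program, h must hold.
Then branch requires h; else branch requires ((h or (not g)) -> h) and ((not (h or (not g))) -> h).
Before the if: ((not g) -> h) and (g -> (((h or (not g)) -> h) and ((not (h or (not g))) -> h)))
Before h := g: (not g) -> g
Answer: WP = (not g) -> g


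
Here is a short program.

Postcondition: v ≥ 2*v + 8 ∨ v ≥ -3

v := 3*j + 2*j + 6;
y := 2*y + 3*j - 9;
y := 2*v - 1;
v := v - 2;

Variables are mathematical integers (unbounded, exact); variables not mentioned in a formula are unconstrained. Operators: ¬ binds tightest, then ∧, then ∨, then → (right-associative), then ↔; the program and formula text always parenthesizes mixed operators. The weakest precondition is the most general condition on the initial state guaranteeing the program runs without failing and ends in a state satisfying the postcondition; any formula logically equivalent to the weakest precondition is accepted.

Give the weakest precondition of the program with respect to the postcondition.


Working backward. After the program, the postcondition v ≥ 2*v + 8 ∨ v ≥ -3 must hold; in canonical form it is v ≤ -8 ∨ v ≥ -3.
Before v := v - 2: v ≤ -6 ∨ v ≥ -1
Before y := 2*v - 1: v ≤ -6 ∨ v ≥ -1
Before y := 2*y + 3*j - 9: v ≤ -6 ∨ v ≥ -1
Before v := 3*j + 2*j + 6: 5*j ≤ -12 ∨ 5*j ≥ -7
Answer: WP = 5*j ≤ -12 ∨ 5*j ≥ -7


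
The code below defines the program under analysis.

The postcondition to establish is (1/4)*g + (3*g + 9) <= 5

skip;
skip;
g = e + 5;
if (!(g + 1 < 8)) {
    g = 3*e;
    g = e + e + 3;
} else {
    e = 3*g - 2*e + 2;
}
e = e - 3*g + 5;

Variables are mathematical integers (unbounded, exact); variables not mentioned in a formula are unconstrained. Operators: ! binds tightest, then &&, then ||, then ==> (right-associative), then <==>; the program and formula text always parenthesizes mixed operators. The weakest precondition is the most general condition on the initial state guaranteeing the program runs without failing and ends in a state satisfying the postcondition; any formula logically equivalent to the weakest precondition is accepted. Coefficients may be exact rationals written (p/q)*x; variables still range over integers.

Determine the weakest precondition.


Working backward. After the program, the postcondition (1/4)*g + (3*g + 9) <= 5 must hold; in canonical form it is (13/4)*g <= -4.
Before e := e - 3*g + 5: (13/4)*g <= -4
Then branch requires (13/2)*e <= -55/4; else branch requires (13/4)*g <= -4.
Before the if: ((!(g < 7)) ==> (13/2)*e <= -55/4) && (g < 7 ==> (13/4)*g <= -4)
Before g := e + 5: ((!(e < 2)) ==> (13/2)*e <= -55/4) && (e < 2 ==> (13/4)*e <= -81/4)
Before skip: ((!(e < 2)) ==> (13/2)*e <= -55/4) && (e < 2 ==> (13/4)*e <= -81/4)
Before skip: ((!(e < 2)) ==> (13/2)*e <= -55/4) && (e < 2 ==> (13/4)*e <= -81/4)
Answer: WP = ((!(e < 2)) ==> (13/2)*e <= -55/4) && (e < 2 ==> (13/4)*e <= -81/4)


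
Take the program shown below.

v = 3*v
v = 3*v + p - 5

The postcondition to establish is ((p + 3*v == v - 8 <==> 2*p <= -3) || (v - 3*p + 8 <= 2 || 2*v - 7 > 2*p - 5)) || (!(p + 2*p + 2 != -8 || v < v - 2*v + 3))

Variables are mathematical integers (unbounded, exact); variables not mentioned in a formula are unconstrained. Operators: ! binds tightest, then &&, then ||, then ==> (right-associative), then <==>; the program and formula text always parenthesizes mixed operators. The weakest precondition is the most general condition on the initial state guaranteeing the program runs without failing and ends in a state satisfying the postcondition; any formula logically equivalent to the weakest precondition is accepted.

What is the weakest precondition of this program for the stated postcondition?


Working backward. After the program, the postcondition ((p + 3*v == v - 8 <==> 2*p <= -3) || (v - 3*p + 8 <= 2 || 2*v - 7 > 2*p - 5)) || (!(p + 2*p + 2 != -8 || v < v - 2*v + 3)) must hold; in canonical form it is (p + 2*v == -8 <==> 2*p <= -3) || v <= 3*p - 6 || 2*v > 2*p + 2 || (!(3*p != -10 || 2*v < 3)).
Before v := 3*v + p - 5: (3*p + 6*v == 2 <==> 2*p <= -3) || 3*v <= 2*p - 1 || 6*v > 12 || (!(3*p != -10 || 2*p + 6*v < 13))
Before v := 3*v: (3*p + 18*v == 2 <==> 2*p <= -3) || 9*v <= 2*p - 1 || 18*v > 12 || (!(3*p != -10 || 2*p + 18*v < 13))
Answer: WP = (3*p + 18*v == 2 <==> 2*p <= -3) || 9*v <= 2*p - 1 || 18*v > 12 || (!(3*p != -10 || 2*p + 18*v < 13))


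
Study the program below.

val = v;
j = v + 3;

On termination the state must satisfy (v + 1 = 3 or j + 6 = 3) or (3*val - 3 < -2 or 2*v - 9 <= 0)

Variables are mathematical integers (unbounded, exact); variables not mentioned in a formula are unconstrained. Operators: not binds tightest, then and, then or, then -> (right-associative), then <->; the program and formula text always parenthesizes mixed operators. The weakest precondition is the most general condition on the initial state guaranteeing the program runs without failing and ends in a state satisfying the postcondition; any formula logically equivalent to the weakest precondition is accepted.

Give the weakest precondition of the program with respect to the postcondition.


Working backward. After the program, the postcondition (v + 1 = 3 or j + 6 = 3) or (3*val - 3 < -2 or 2*v - 9 <= 0) must hold; in canonical form it is v = 2 or j = -3 or 3*val < 1 or 2*v <= 9.
Before j := v + 3: v = 2 or v = -6 or 3*val < 1 or 2*v <= 9
Before val := v: v = 2 or v = -6 or 3*v < 1 or 2*v <= 9
Answer: WP = v = 2 or v = -6 or 3*v < 1 or 2*v <= 9


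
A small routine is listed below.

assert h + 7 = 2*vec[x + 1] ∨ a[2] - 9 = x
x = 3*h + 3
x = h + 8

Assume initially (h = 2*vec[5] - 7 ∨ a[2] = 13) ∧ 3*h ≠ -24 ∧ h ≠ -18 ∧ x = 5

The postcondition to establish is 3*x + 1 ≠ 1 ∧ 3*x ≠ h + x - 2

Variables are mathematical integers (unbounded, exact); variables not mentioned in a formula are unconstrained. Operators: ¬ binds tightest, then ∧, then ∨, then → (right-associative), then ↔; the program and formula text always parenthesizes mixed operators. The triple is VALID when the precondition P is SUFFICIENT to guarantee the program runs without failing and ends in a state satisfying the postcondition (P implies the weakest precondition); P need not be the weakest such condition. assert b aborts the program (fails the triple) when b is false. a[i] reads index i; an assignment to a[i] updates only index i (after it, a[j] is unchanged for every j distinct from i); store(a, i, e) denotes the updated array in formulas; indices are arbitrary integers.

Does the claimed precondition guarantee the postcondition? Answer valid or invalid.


Working backward. After the program, the postcondition 3*x + 1 ≠ 1 ∧ 3*x ≠ h + x - 2 must hold; in canonical form it is 3*x ≠ 0 ∧ 2*x ≠ h - 2.
Before x := h + 8: 3*h ≠ -24 ∧ h ≠ -18
Before x := 3*h + 3: 3*h ≠ -24 ∧ h ≠ -18
Before assert h + 7 = 2*vec[x + 1] ∨ a[2] - 9 = x: (h = 2*vec[x + 1] - 7 ∨ a[2] = x + 9) ∧ 3*h ≠ -24 ∧ h ≠ -18
The weakest precondition is (h = 2*vec[x + 1] - 7 ∨ a[2] = x + 9) ∧ 3*h ≠ -24 ∧ h ≠ -18.
Check whether (h = 2*vec[5] - 7 ∨ a[2] = 13) ∧ 3*h ≠ -24 ∧ h ≠ -18 ∧ x = 5 implies it.
Countermodel: at the initial state a = {[2] = 13, [5] = 13, [6] = 13, elsewhere 13}, h = -20, vec = {[2] = -7, [5] = -7, [6] = -7, elsewhere -7}, x = 5, the precondition holds but the weakest precondition fails.
Answer: invalid


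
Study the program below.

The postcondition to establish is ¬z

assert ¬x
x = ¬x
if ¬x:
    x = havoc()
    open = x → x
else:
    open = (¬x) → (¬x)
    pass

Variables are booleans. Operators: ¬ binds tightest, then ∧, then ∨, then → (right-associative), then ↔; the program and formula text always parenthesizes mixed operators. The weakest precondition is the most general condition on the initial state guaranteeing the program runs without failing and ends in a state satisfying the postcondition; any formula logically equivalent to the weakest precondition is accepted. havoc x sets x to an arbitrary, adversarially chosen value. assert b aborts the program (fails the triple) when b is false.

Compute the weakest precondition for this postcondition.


Working backward. After the program, ¬z must hold.
Then branch requires ¬z; else branch requires ¬z.
Before the if: ((¬x) → (¬z)) ∧ (x → (¬z))
Before x := ¬x: (x → (¬z)) ∧ ((¬x) → (¬z))
Before assert ¬x: (¬x) ∧ (x → (¬z)) ∧ ((¬x) → (¬z))
Answer: WP = (¬x) ∧ (x → (¬z)) ∧ ((¬x) → (¬z))


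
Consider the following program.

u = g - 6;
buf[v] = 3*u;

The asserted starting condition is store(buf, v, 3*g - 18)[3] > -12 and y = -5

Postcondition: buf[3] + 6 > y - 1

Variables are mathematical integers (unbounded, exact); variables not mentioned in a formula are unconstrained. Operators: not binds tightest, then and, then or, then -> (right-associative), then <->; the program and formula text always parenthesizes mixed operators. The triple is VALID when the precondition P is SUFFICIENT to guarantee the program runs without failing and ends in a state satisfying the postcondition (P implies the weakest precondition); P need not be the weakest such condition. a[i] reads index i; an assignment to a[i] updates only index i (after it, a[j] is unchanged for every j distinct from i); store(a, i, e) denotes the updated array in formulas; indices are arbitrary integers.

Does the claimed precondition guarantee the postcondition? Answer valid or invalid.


Working backward. After the program, the postcondition buf[3] + 6 > y - 1 must hold; in canonical form it is buf[3] > y - 7.
Before buf[v] := 3*u: store(buf, v, 3*u)[3] > y - 7
Before u := g - 6: store(buf, v, 3*g - 18)[3] > y - 7
The weakest precondition is store(buf, v, 3*g - 18)[3] > y - 7.
Check whether store(buf, v, 3*g - 18)[3] > -12 and y = -5 implies it.
Every state satisfying the precondition satisfies the weakest precondition: the implication holds.
Answer: valid


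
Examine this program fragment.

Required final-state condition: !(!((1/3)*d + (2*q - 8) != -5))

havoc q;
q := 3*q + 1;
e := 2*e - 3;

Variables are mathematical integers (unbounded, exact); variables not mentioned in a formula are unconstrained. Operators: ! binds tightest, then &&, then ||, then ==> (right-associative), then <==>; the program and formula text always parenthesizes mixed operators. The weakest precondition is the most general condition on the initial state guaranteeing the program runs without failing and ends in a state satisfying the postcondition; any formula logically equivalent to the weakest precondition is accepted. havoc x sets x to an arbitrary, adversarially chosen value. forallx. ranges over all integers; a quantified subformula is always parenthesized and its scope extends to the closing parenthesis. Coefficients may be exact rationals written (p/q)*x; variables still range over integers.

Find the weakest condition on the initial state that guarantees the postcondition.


Working backward. After the program, the postcondition !(!((1/3)*d + (2*q - 8) != -5)) must hold; in canonical form it is (1/3)*d + 2*q != 3.
Before e := 2*e - 3: (1/3)*d + 2*q != 3
Before q := 3*q + 1: (1/3)*d + 6*q != 1
Before havoc q: forall q_1. (1/3)*d + 6*q_1 != 1
Answer: WP = forall q_1. (1/3)*d + 6*q_1 != 1


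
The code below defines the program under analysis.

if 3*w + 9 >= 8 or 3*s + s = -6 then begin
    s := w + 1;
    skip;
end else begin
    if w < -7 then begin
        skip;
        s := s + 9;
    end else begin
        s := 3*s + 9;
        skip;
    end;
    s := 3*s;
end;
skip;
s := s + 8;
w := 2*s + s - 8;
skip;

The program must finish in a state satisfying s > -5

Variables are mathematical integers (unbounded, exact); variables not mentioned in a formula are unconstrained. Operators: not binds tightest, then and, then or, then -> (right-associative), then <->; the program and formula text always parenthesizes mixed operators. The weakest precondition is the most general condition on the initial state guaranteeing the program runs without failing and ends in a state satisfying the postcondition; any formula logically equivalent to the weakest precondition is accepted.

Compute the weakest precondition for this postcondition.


Working backward. After the program, s > -5 must hold.
Before skip: s > -5
Before w := 2*s + s - 8: s > -5
Before s := s + 8: s > -13
Before skip: s > -13
Then branch requires w > -14; else branch requires (w < -7 -> 3*s > -40) and ((not (w < -7)) -> 9*s > -40).
Before the if: ((3*w >= -1 or 4*s = -6) -> w > -14) and ((not (3*w >= -1 or 4*s = -6)) -> ((w < -7 -> 3*s > -40) and ((not (w < -7)) -> 9*s > -40)))
Answer: WP = ((3*w >= -1 or 4*s = -6) -> w > -14) and ((not (3*w >= -1 or 4*s = -6)) -> ((w < -7 -> 3*s > -40) and ((not (w < -7)) -> 9*s > -40)))


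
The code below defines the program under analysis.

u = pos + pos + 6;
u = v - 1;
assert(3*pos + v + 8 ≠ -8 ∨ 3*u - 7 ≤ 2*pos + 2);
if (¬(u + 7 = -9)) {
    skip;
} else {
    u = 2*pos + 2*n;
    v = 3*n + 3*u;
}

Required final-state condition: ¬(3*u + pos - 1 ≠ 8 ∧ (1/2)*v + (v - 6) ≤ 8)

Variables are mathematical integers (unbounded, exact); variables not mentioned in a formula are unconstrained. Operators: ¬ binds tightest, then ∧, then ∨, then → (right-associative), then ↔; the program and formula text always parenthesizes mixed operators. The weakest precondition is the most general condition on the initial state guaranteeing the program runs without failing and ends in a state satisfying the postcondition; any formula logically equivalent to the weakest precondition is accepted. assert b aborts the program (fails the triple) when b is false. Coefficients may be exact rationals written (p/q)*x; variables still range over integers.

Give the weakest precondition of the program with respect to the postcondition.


Working backward. After the program, the postcondition ¬(3*u + pos - 1 ≠ 8 ∧ (1/2)*v + (v - 6) ≤ 8) must hold; in canonical form it is ¬(pos + 3*u ≠ 9 ∧ (3/2)*v ≤ 14).
Then branch requires ¬(pos + 3*u ≠ 9 ∧ (3/2)*v ≤ 14); else branch requires ¬(6*n + 7*pos ≠ 9 ∧ (27/2)*n + 9*pos ≤ 14).
Before the if: ((¬(u = -16)) → (¬(pos + 3*u ≠ 9 ∧ (3/2)*v ≤ 14))) ∧ (u = -16 → (¬(6*n + 7*pos ≠ 9 ∧ (27/2)*n + 9*pos ≤ 14)))
Before assert 3*pos + v + 8 ≠ -8 ∨ 3*u - 7 ≤ 2*pos + 2: (3*pos + v ≠ -16 ∨ 3*u ≤ 2*pos + 9) ∧ ((¬(u = -16)) → (¬(pos + 3*u ≠ 9 ∧ (3/2)*v ≤ 14))) ∧ (u = -16 → (¬(6*n + 7*pos ≠ 9 ∧ (27/2)*n + 9*pos ≤ 14)))
Before u := v - 1: (3*pos + v ≠ -16 ∨ 3*v ≤ 2*pos + 12) ∧ ((¬(v = -15)) → (¬(pos + 3*v ≠ 12 ∧ (3/2)*v ≤ 14))) ∧ (v = -15 → (¬(6*n + 7*pos ≠ 9 ∧ (27/2)*n + 9*pos ≤ 14)))
Before u := pos + pos + 6: (3*pos + v ≠ -16 ∨ 3*v ≤ 2*pos + 12) ∧ ((¬(v = -15)) → (¬(pos + 3*v ≠ 12 ∧ (3/2)*v ≤ 14))) ∧ (v = -15 → (¬(6*n + 7*pos ≠ 9 ∧ (27/2)*n + 9*pos ≤ 14)))
Answer: WP = (3*pos + v ≠ -16 ∨ 3*v ≤ 2*pos + 12) ∧ ((¬(v = -15)) → (¬(pos + 3*v ≠ 12 ∧ (3/2)*v ≤ 14))) ∧ (v = -15 → (¬(6*n + 7*pos ≠ 9 ∧ (27/2)*n + 9*pos ≤ 14)))


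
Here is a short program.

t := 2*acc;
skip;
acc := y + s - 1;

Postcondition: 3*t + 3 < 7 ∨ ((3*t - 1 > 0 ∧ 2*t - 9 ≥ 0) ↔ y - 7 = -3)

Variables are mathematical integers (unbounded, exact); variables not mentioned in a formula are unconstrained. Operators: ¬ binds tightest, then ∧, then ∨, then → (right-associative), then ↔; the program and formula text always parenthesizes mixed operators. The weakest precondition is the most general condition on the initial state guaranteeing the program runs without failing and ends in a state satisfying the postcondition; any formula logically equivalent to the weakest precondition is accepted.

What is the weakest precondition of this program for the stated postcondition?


Working backward. After the program, the postcondition 3*t + 3 < 7 ∨ ((3*t - 1 > 0 ∧ 2*t - 9 ≥ 0) ↔ y - 7 = -3) must hold; in canonical form it is 3*t < 4 ∨ ((3*t > 1 ∧ 2*t ≥ 9) ↔ y = 4).
Before acc := y + s - 1: 3*t < 4 ∨ ((3*t > 1 ∧ 2*t ≥ 9) ↔ y = 4)
Before skip: 3*t < 4 ∨ ((3*t > 1 ∧ 2*t ≥ 9) ↔ y = 4)
Before t := 2*acc: 6*acc < 4 ∨ ((6*acc > 1 ∧ 4*acc ≥ 9) ↔ y = 4)
Answer: WP = 6*acc < 4 ∨ ((6*acc > 1 ∧ 4*acc ≥ 9) ↔ y = 4)


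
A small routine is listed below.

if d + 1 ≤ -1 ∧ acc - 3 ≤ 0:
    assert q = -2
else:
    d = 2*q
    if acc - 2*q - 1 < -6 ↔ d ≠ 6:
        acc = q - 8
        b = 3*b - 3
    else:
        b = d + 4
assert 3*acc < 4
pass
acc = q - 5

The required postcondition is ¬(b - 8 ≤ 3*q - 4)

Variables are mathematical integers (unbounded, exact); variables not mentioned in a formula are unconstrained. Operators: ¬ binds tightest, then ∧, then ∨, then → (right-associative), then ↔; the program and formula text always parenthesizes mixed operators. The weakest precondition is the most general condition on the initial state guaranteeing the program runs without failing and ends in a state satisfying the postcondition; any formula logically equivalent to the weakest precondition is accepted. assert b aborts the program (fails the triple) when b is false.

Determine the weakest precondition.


Working backward. After the program, the postcondition ¬(b - 8 ≤ 3*q - 4) must hold; in canonical form it is ¬(b ≤ 3*q + 4).
Before acc := q - 5: ¬(b ≤ 3*q + 4)
Before skip: ¬(b ≤ 3*q + 4)
Before assert 3*acc < 4: 3*acc < 4 ∧ (¬(b ≤ 3*q + 4))
Then branch requires q = -2 ∧ 3*acc < 4 ∧ (¬(b ≤ 3*q + 4)); else branch requires ((acc < 2*q - 5 ↔ 2*q ≠ 6) → (3*q < 28 ∧ (¬(3*b ≤ 3*q + 7)))) ∧ ((¬(acc < 2*q - 5 ↔ 2*q ≠ 6)) → (3*acc < 4 ∧ (¬(q ≥ 0)))).
Before the if: ((d ≤ -2 ∧ acc ≤ 3) → (q = -2 ∧ 3*acc < 4 ∧ (¬(b ≤ 3*q + 4)))) ∧ ((¬(d ≤ -2 ∧ acc ≤ 3)) → (((acc < 2*q - 5 ↔ 2*q ≠ 6) → (3*q < 28 ∧ (¬(3*b ≤ 3*q + 7)))) ∧ ((¬(acc < 2*q - 5 ↔ 2*q ≠ 6)) → (3*acc < 4 ∧ (¬(q ≥ 0))))))
Answer: WP = ((d ≤ -2 ∧ acc ≤ 3) → (q = -2 ∧ 3*acc < 4 ∧ (¬(b ≤ 3*q + 4)))) ∧ ((¬(d ≤ -2 ∧ acc ≤ 3)) → (((acc < 2*q - 5 ↔ 2*q ≠ 6) → (3*q < 28 ∧ (¬(3*b ≤ 3*q + 7)))) ∧ ((¬(acc < 2*q - 5 ↔ 2*q ≠ 6)) → (3*acc < 4 ∧ (¬(q ≥ 0))))))


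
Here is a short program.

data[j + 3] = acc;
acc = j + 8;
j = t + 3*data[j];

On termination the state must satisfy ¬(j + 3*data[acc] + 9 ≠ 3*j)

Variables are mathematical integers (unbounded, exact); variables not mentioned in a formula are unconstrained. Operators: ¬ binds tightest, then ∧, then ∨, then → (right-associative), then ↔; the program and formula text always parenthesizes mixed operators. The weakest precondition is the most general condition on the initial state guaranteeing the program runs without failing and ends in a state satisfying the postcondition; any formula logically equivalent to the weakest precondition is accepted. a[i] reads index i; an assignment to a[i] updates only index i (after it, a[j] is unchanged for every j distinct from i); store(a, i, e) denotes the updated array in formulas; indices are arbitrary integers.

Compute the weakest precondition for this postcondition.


Working backward. After the program, the postcondition ¬(j + 3*data[acc] + 9 ≠ 3*j) must hold; in canonical form it is ¬(3*data[acc] ≠ 2*j - 9).
Before j := t + 3*data[j]: ¬(3*data[acc] ≠ 6*data[j] + 2*t - 9)
Before acc := j + 8: ¬(3*data[j + 8] ≠ 6*data[j] + 2*t - 9)
Before data[j + 3] := acc: ¬(3*store(data, j + 3, acc)[j + 8] ≠ 6*store(data, j + 3, acc)[j] + 2*t - 9)
Answer: WP = ¬(3*store(data, j + 3, acc)[j + 8] ≠ 6*store(data, j + 3, acc)[j] + 2*t - 9)


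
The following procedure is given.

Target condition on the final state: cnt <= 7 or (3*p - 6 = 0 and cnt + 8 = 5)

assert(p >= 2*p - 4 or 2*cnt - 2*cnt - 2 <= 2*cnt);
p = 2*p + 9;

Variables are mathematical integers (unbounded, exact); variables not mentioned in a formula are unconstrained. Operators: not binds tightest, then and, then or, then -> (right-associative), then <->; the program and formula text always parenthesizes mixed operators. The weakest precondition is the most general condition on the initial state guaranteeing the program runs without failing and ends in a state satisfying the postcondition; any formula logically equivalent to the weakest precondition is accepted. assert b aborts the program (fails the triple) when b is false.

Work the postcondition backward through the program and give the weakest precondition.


Working backward. After the program, the postcondition cnt <= 7 or (3*p - 6 = 0 and cnt + 8 = 5) must hold; in canonical form it is cnt <= 7 or (3*p = 6 and cnt = -3).
Before p := 2*p + 9: cnt <= 7 or (6*p = -21 and cnt = -3)
Before assert p >= 2*p - 4 or 2*cnt - 2*cnt - 2 <= 2*cnt: (p <= 4 or 2*cnt >= -2) and (cnt <= 7 or (6*p = -21 and cnt = -3))
Answer: WP = (p <= 4 or 2*cnt >= -2) and (cnt <= 7 or (6*p = -21 and cnt = -3))


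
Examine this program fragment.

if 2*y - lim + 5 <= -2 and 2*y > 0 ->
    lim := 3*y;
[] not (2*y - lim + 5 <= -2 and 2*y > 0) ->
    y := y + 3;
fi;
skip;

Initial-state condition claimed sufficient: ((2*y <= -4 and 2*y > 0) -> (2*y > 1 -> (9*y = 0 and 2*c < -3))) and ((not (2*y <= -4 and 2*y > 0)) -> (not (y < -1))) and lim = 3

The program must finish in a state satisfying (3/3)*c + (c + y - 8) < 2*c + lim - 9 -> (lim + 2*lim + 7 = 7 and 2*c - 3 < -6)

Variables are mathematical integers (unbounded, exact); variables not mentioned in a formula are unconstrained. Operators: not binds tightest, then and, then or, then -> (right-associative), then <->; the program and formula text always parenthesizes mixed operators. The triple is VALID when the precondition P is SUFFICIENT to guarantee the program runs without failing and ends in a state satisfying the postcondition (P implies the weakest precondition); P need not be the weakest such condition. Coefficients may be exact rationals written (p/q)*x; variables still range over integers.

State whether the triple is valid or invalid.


Working backward. After the program, the postcondition (3/3)*c + (c + y - 8) < 2*c + lim - 9 -> (lim + 2*lim + 7 = 7 and 2*c - 3 < -6) must hold; in canonical form it is y < lim - 1 -> (3*lim = 0 and 2*c < -3).
Before skip: y < lim - 1 -> (3*lim = 0 and 2*c < -3)
Then branch requires 2*y > 1 -> (9*y = 0 and 2*c < -3); else branch requires y < lim - 4 -> (3*lim = 0 and 2*c < -3).
Before the if: ((2*y <= lim - 7 and 2*y > 0) -> (2*y > 1 -> (9*y = 0 and 2*c < -3))) and ((not (2*y <= lim - 7 and 2*y > 0)) -> (y < lim - 4 -> (3*lim = 0 and 2*c < -3)))
The weakest precondition is ((2*y <= lim - 7 and 2*y > 0) -> (2*y > 1 -> (9*y = 0 and 2*c < -3))) and ((not (2*y <= lim - 7 and 2*y > 0)) -> (y < lim - 4 -> (3*lim = 0 and 2*c < -3))).
Check whether ((2*y <= -4 and 2*y > 0) -> (2*y > 1 -> (9*y = 0 and 2*c < -3))) and ((not (2*y <= -4 and 2*y > 0)) -> (not (y < -1))) and lim = 3 implies it.
Every state satisfying the precondition satisfies the weakest precondition: the implication holds.
Answer: valid


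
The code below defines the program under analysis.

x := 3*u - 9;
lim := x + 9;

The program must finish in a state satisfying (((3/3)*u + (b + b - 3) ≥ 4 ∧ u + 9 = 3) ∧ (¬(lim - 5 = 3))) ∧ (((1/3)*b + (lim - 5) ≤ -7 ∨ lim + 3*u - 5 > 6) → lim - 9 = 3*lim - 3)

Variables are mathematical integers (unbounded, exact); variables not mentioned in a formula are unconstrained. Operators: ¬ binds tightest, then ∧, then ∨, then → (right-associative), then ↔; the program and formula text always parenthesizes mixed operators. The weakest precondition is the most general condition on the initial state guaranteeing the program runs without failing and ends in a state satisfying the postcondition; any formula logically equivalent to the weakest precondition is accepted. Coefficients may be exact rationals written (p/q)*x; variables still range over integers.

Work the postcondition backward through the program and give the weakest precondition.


Working backward. After the program, the postcondition (((3/3)*u + (b + b - 3) ≥ 4 ∧ u + 9 = 3) ∧ (¬(lim - 5 = 3))) ∧ (((1/3)*b + (lim - 5) ≤ -7 ∨ lim + 3*u - 5 > 6) → lim - 9 = 3*lim - 3) must hold; in canonical form it is 2*b + u ≥ 7 ∧ u = -6 ∧ (¬(lim = 8)) ∧ (((1/3)*b + lim ≤ -2 ∨ lim + 3*u > 11) → 2*lim = -6).
Before lim := x + 9: 2*b + u ≥ 7 ∧ u = -6 ∧ (¬(x = -1)) ∧ (((1/3)*b + x ≤ -11 ∨ 3*u + x > 2) → 2*x = -24)
Before x := 3*u - 9: 2*b + u ≥ 7 ∧ u = -6 ∧ (¬(3*u = 8)) ∧ (((1/3)*b + 3*u ≤ -2 ∨ 6*u > 11) → 6*u = -6)
Answer: WP = 2*b + u ≥ 7 ∧ u = -6 ∧ (¬(3*u = 8)) ∧ (((1/3)*b + 3*u ≤ -2 ∨ 6*u > 11) → 6*u = -6)


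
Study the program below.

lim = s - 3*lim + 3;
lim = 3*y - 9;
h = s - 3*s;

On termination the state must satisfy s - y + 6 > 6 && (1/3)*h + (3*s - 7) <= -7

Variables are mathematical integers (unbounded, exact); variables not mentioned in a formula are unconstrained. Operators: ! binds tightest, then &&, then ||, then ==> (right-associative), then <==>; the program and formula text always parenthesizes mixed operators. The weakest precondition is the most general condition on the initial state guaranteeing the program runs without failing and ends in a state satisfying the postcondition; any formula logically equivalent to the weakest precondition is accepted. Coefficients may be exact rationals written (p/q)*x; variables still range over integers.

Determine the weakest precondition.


Working backward. After the program, the postcondition s - y + 6 > 6 && (1/3)*h + (3*s - 7) <= -7 must hold; in canonical form it is s > y && (1/3)*h + 3*s <= 0.
Before h := s - 3*s: s > y && (7/3)*s <= 0
Before lim := 3*y - 9: s > y && (7/3)*s <= 0
Before lim := s - 3*lim + 3: s > y && (7/3)*s <= 0
Answer: WP = s > y && (7/3)*s <= 0


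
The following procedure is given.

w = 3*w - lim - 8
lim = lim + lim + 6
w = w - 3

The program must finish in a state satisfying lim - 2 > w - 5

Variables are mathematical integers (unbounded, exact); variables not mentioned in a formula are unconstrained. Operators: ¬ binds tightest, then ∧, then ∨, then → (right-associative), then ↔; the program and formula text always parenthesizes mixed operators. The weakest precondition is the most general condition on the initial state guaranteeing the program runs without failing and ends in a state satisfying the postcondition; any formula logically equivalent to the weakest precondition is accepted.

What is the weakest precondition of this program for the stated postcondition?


Working backward. After the program, the postcondition lim - 2 > w - 5 must hold; in canonical form it is lim > w - 3.
Before w := w - 3: lim > w - 6
Before lim := lim + lim + 6: 2*lim > w - 12
Before w := 3*w - lim - 8: 3*lim > 3*w - 20
Answer: WP = 3*lim > 3*w - 20


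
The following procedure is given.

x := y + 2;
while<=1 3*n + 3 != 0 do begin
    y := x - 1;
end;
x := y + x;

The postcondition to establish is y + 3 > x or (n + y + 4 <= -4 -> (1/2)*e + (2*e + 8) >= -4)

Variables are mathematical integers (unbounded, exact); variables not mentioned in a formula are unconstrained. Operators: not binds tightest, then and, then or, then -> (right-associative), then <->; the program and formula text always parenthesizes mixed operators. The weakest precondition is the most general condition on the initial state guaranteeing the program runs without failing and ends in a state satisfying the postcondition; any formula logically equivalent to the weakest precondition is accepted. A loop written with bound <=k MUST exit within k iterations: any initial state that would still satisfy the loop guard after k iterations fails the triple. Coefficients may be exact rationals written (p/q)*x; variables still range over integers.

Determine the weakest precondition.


Working backward. After the program, the postcondition y + 3 > x or (n + y + 4 <= -4 -> (1/2)*e + (2*e + 8) >= -4) must hold; in canonical form it is y > x - 3 or (n + y <= -8 -> (5/2)*e >= -12).
Before x := y + x: x < 3 or (n + y <= -8 -> (5/2)*e >= -12)
Before the loop (bound <=1), unroll the exhaustion recursion (WP_0 = exit-now case; WP_j = one more guarded iteration, up to j = 1):
  WP_0: (not (3*n != -3)) and (x < 3 or (n + y <= -8 -> (5/2)*e >= -12))
  WP_1: (3*n != -3 -> ((not (3*n != -3)) and (x < 3 or (n + x <= -7 -> (5/2)*e >= -12)))) and ((not (3*n != -3)) -> (x < 3 or (n + y <= -8 -> (5/2)*e >= -12)))
So before the loop: (3*n != -3 -> ((not (3*n != -3)) and (x < 3 or (n + x <= -7 -> (5/2)*e >= -12)))) and ((not (3*n != -3)) -> (x < 3 or (n + y <= -8 -> (5/2)*e >= -12)))
Before x := y + 2: (3*n != -3 -> ((not (3*n != -3)) and (y < 1 or (n + y <= -9 -> (5/2)*e >= -12)))) and ((not (3*n != -3)) -> (y < 1 or (n + y <= -8 -> (5/2)*e >= -12)))
Answer: WP = (3*n != -3 -> ((not (3*n != -3)) and (y < 1 or (n + y <= -9 -> (5/2)*e >= -12)))) and ((not (3*n != -3)) -> (y < 1 or (n + y <= -8 -> (5/2)*e >= -12)))


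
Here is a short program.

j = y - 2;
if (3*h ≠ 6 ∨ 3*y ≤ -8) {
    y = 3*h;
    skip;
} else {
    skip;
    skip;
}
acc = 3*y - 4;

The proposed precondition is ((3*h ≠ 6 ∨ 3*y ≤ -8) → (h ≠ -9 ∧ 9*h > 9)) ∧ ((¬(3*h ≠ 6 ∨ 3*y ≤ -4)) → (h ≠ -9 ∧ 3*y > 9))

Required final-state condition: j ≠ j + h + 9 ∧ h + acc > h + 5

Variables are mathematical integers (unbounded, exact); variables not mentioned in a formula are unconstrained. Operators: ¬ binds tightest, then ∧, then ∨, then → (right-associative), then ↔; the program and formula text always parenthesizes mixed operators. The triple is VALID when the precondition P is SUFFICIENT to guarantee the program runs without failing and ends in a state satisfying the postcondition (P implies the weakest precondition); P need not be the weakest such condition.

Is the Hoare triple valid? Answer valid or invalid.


Working backward. After the program, the postcondition j ≠ j + h + 9 ∧ h + acc > h + 5 must hold; in canonical form it is h ≠ -9 ∧ acc > 5.
Before acc := 3*y - 4: h ≠ -9 ∧ 3*y > 9
Then branch requires h ≠ -9 ∧ 9*h > 9; else branch requires h ≠ -9 ∧ 3*y > 9.
Before the if: ((3*h ≠ 6 ∨ 3*y ≤ -8) → (h ≠ -9 ∧ 9*h > 9)) ∧ ((¬(3*h ≠ 6 ∨ 3*y ≤ -8)) → (h ≠ -9 ∧ 3*y > 9))
Before j := y - 2: ((3*h ≠ 6 ∨ 3*y ≤ -8) → (h ≠ -9 ∧ 9*h > 9)) ∧ ((¬(3*h ≠ 6 ∨ 3*y ≤ -8)) → (h ≠ -9 ∧ 3*y > 9))
The weakest precondition is ((3*h ≠ 6 ∨ 3*y ≤ -8) → (h ≠ -9 ∧ 9*h > 9)) ∧ ((¬(3*h ≠ 6 ∨ 3*y ≤ -8)) → (h ≠ -9 ∧ 3*y > 9)).
Check whether ((3*h ≠ 6 ∨ 3*y ≤ -8) → (h ≠ -9 ∧ 9*h > 9)) ∧ ((¬(3*h ≠ 6 ∨ 3*y ≤ -4)) → (h ≠ -9 ∧ 3*y > 9)) implies it.
Countermodel: at the initial state h = 2, y = -2, the precondition holds but the weakest precondition fails.
Answer: invalid


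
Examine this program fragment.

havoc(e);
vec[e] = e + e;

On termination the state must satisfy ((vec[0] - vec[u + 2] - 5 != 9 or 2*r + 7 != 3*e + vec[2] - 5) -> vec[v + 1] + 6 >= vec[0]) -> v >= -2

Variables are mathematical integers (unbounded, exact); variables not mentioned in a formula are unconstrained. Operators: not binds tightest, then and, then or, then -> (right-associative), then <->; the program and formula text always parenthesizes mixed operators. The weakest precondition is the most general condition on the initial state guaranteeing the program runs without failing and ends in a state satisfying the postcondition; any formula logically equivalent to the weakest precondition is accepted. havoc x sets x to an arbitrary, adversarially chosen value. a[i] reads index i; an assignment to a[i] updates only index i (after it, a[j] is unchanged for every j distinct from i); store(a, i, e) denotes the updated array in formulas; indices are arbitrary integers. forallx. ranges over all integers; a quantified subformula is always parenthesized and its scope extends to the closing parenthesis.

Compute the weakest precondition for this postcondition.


Working backward. After the program, the postcondition ((vec[0] - vec[u + 2] - 5 != 9 or 2*r + 7 != 3*e + vec[2] - 5) -> vec[v + 1] + 6 >= vec[0]) -> v >= -2 must hold; in canonical form it is ((vec[0] != vec[u + 2] + 14 or 2*r != vec[2] + 3*e - 12) -> vec[v + 1] >= vec[0] - 6) -> v >= -2.
Before vec[e] := e + e: ((store(vec, e, 2*e)[0] != store(vec, e, 2*e)[u + 2] + 14 or 2*r != store(vec, e, 2*e)[2] + 3*e - 12) -> store(vec, e, 2*e)[v + 1] >= store(vec, e, 2*e)[0] - 6) -> v >= -2
Before havoc e: forall e_1. (((store(vec, e_1, 2*e_1)[0] != store(vec, e_1, 2*e_1)[u + 2] + 14 or 2*r != store(vec, e_1, 2*e_1)[2] + 3*e_1 - 12) -> store(vec, e_1, 2*e_1)[v + 1] >= store(vec, e_1, 2*e_1)[0] - 6) -> v >= -2)
Answer: WP = forall e_1. (((store(vec, e_1, 2*e_1)[0] != store(vec, e_1, 2*e_1)[u + 2] + 14 or 2*r != store(vec, e_1, 2*e_1)[2] + 3*e_1 - 12) -> store(vec, e_1, 2*e_1)[v + 1] >= store(vec, e_1, 2*e_1)[0] - 6) -> v >= -2)


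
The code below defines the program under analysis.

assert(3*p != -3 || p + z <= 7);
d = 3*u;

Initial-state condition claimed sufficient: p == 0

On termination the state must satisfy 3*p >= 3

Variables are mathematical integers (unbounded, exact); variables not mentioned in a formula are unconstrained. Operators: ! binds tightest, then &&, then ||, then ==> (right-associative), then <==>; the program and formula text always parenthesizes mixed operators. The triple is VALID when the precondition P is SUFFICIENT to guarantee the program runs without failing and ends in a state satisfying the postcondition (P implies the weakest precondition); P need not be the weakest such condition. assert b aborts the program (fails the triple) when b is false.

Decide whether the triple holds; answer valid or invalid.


Working backward. After the program, 3*p >= 3 must hold.
Before d := 3*u: 3*p >= 3
Before assert 3*p != -3 || p + z <= 7: (3*p != -3 || p + z <= 7) && 3*p >= 3
The weakest precondition is (3*p != -3 || p + z <= 7) && 3*p >= 3.
Check whether p == 0 implies it.
Countermodel: at the initial state p = 0, z = 0, the precondition holds but the weakest precondition fails.
Answer: invalid
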